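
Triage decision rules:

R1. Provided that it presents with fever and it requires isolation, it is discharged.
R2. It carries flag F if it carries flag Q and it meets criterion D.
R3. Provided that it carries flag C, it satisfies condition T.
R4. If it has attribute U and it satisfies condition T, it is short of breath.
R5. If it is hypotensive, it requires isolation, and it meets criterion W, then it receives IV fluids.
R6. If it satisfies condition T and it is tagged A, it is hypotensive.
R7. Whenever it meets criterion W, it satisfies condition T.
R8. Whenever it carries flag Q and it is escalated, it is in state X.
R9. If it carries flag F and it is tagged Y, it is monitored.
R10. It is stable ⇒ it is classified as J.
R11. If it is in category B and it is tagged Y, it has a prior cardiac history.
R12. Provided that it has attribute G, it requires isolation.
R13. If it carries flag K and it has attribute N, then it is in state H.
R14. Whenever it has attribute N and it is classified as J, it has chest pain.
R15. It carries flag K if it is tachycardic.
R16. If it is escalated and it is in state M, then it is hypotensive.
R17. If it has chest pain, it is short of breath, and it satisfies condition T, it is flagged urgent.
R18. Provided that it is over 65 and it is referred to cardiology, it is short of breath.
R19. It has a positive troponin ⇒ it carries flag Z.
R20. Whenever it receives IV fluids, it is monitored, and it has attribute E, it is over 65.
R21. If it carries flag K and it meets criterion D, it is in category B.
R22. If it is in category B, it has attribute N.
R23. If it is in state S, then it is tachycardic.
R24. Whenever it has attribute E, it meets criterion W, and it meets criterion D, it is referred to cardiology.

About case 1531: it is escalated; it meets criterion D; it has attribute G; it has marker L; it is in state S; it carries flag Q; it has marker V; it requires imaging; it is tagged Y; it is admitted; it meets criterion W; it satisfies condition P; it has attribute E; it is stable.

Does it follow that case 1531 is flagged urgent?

No

Forward chaining from the given facts derives: carries flag F, satisfies condition T, is in state X, is monitored, is classified as J, requires isolation, is tachycardic, is referred to cardiology, carries flag K, is in category B, has attribute N, has a prior cardiac history, is in state H, has chest pain.
The only rule concluding "it is flagged urgent" is R17, which needs "it is short of breath"; that is never established.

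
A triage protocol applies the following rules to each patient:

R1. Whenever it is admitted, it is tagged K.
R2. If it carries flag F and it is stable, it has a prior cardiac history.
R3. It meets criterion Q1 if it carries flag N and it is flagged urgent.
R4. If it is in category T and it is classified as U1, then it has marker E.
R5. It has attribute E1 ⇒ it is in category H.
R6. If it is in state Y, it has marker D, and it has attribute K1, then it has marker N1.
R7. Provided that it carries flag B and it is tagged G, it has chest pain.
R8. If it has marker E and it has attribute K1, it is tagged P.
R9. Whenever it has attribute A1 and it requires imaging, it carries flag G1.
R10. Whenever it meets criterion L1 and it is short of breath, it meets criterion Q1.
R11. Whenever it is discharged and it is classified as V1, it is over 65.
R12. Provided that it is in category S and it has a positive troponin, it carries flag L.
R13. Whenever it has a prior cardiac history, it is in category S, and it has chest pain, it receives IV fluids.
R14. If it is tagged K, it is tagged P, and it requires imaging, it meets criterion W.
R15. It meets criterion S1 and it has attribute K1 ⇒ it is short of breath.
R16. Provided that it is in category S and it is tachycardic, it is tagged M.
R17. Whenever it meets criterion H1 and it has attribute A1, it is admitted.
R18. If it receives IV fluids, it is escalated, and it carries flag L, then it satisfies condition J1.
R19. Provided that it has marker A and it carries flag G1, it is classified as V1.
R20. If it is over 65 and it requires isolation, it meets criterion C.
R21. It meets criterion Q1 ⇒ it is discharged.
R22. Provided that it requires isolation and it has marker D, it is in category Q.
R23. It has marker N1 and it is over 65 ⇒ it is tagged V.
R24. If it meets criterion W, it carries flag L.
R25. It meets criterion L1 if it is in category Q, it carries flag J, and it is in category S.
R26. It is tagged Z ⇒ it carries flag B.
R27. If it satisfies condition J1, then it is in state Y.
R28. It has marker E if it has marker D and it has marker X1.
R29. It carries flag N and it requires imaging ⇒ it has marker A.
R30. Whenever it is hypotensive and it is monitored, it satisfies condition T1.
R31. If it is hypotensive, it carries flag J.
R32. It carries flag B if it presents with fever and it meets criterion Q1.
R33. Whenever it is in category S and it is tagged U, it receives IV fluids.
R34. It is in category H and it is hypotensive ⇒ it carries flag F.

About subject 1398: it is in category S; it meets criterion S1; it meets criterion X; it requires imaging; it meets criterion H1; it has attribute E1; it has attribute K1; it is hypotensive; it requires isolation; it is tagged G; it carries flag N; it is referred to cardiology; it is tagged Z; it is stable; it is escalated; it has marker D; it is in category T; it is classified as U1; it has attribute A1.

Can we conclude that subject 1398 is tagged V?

By R4 (it is in category T, it is classified as U1): it has marker E.
By R5 (it has attribute E1): it is in category H.
By R8 (it has marker E, it has attribute K1): it is tagged P.
By R9 (it has attribute A1, it requires imaging): it carries flag G1.
By R15 (it meets criterion S1, it has attribute K1): it is short of breath.
By R17 (it meets criterion H1, it has attribute A1): it is admitted.
By R22 (it requires isolation, it has marker D): it is in category Q.
By R26 (it is tagged Z): it carries flag B.
By R29 (it carries flag N, it requires imaging): it has marker A.
By R31 (it is hypotensive): it carries flag J.
By R34 (it is in category H, it is hypotensive): it carries flag F.
By R1 (it is admitted): it is tagged K.
By R2 (it carries flag F, it is stable): it has a prior cardiac history.
By R7 (it carries flag B, it is tagged G): it has chest pain.
By R13 (it has a prior cardiac history, it is in category S, it has chest pain): it receives IV fluids.
By R14 (it is tagged K, it is tagged P, it requires imaging): it meets criterion W.
By R19 (it has marker A, it carries flag G1): it is classified as V1.
By R24 (it meets criterion W): it carries flag L.
By R25 (it is in category Q, it carries flag J, it is in category S): it meets criterion L1.
By R10 (it meets criterion L1, it is short of breath): it meets criterion Q1.
By R18 (it receives IV fluids, it is escalated, it carries flag L): it satisfies condition J1.
By R21 (it meets criterion Q1): it is discharged.
By R27 (it satisfies condition J1): it is in state Y.
By R6 (it is in state Y, it has marker D, it has attribute K1): it has marker N1.
By R11 (it is discharged, it is classified as V1): it is over 65.
By R23 (it has marker N1, it is over 65): it is tagged V.

Yes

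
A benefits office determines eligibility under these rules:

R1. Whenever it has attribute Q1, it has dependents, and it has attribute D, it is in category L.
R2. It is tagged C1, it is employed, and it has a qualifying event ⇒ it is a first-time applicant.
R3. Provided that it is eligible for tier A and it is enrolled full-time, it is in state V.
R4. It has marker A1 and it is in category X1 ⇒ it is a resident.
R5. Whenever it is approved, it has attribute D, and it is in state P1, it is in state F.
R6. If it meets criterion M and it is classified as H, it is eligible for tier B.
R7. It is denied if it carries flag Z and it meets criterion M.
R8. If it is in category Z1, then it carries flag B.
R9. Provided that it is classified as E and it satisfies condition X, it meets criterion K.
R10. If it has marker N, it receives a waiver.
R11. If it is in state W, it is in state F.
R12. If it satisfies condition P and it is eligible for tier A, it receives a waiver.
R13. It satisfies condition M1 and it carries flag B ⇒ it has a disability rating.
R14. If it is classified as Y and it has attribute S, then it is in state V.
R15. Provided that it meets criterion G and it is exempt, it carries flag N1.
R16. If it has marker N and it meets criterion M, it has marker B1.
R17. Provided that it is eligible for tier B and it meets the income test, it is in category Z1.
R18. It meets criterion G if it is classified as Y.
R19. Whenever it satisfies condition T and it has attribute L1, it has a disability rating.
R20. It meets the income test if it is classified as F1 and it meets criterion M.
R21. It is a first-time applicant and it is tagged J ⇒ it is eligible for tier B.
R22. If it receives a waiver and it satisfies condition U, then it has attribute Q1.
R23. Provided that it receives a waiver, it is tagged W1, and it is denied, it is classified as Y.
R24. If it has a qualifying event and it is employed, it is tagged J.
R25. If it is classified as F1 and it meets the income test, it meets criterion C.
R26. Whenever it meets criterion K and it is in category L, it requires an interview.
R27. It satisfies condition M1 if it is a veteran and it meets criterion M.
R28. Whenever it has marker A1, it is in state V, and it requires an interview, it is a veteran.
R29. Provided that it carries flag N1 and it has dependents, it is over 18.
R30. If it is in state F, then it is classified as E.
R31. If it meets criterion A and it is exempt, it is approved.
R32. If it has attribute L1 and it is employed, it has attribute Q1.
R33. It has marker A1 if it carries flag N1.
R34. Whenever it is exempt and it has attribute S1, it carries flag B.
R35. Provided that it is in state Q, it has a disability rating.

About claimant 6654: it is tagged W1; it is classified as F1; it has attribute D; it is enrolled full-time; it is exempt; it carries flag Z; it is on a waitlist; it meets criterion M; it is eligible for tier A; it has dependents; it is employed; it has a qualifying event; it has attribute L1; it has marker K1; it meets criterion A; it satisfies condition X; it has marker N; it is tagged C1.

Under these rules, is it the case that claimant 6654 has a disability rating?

No

Forward chaining from the given facts derives: is a first-time applicant, is in state V, is denied, receives a waiver, has marker B1, meets the income test, is classified as Y, is tagged J, meets criterion C, is approved, has attribute Q1, is in category L, meets criterion G, is eligible for tier B, carries flag N1, is in category Z1, is over 18, has marker A1, carries flag B.
Rules concluding "it has a disability rating": R13 needs "it satisfies condition M1"; R19 needs "it satisfies condition T"; R35 needs "it is in state Q" — none of these are established.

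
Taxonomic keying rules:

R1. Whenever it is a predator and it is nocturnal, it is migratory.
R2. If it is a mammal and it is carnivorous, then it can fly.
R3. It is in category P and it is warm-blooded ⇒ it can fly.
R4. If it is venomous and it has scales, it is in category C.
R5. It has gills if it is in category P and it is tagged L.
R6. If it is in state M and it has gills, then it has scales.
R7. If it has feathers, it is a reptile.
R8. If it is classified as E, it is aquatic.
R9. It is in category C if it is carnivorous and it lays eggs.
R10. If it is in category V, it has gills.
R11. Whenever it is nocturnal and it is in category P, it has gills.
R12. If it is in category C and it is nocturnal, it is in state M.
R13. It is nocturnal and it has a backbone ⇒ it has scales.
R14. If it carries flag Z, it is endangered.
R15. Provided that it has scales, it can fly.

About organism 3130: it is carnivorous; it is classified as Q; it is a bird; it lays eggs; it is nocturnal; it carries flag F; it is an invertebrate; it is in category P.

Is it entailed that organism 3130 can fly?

By R9 (it is carnivorous, it lays eggs): it is in category C.
By R11 (it is nocturnal, it is in category P): it has gills.
By R12 (it is in category C, it is nocturnal): it is in state M.
By R6 (it is in state M, it has gills): it has scales.
By R15 (it has scales): it can fly.

Yes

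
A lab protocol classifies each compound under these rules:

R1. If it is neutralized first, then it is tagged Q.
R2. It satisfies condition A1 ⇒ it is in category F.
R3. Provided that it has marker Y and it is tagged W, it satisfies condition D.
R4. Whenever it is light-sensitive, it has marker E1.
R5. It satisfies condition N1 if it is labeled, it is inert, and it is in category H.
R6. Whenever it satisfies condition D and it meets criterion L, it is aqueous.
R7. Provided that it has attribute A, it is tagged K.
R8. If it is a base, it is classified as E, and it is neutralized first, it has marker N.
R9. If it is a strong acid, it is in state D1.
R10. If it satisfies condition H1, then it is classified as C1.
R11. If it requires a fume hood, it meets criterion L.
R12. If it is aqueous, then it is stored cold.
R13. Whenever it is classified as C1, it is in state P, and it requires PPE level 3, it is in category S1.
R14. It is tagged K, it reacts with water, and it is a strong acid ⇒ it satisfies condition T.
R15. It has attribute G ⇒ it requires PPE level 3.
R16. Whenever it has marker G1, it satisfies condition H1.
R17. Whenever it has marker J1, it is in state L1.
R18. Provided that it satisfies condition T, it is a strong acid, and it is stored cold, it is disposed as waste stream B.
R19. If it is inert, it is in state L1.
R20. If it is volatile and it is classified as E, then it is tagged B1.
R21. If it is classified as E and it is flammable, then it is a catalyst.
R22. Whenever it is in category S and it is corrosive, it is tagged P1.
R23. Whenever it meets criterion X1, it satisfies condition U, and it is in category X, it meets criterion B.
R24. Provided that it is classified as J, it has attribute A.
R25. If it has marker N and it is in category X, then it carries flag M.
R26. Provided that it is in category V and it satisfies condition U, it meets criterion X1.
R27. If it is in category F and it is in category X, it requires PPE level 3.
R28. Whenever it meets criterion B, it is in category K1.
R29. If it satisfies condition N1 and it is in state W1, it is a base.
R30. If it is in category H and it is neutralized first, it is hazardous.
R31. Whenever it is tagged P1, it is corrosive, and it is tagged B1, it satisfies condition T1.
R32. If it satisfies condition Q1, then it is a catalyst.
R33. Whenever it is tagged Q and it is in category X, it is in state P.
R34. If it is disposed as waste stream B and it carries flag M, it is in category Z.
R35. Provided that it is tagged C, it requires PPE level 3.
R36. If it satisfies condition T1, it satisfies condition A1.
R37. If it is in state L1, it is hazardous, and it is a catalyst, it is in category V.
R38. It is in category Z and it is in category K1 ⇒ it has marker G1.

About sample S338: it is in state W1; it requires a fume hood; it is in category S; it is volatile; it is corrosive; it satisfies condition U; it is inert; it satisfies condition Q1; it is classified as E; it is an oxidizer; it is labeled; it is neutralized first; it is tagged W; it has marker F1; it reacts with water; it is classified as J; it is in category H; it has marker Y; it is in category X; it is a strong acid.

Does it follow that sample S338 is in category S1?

By R1 (it is neutralized first): it is tagged Q.
By R3 (it has marker Y, it is tagged W): it satisfies condition D.
By R5 (it is labeled, it is inert, it is in category H): it satisfies condition N1.
By R11 (it requires a fume hood): it meets criterion L.
By R19 (it is inert): it is in state L1.
By R20 (it is volatile, it is classified as E): it is tagged B1.
By R22 (it is in category S, it is corrosive): it is tagged P1.
By R24 (it is classified as J): it has attribute A.
By R29 (it satisfies condition N1, it is in state W1): it is a base.
By R30 (it is in category H, it is neutralized first): it is hazardous.
By R31 (it is tagged P1, it is corrosive, it is tagged B1): it satisfies condition T1.
By R32 (it satisfies condition Q1): it is a catalyst.
By R33 (it is tagged Q, it is in category X): it is in state P.
By R36 (it satisfies condition T1): it satisfies condition A1.
By R37 (it is in state L1, it is hazardous, it is a catalyst): it is in category V.
By R2 (it satisfies condition A1): it is in category F.
By R6 (it satisfies condition D, it meets criterion L): it is aqueous.
By R7 (it has attribute A): it is tagged K.
By R8 (it is a base, it is classified as E, it is neutralized first): it has marker N.
By R12 (it is aqueous): it is stored cold.
By R14 (it is tagged K, it reacts with water, it is a strong acid): it satisfies condition T.
By R18 (it satisfies condition T, it is a strong acid, it is stored cold): it is disposed as waste stream B.
By R25 (it has marker N, it is in category X): it carries flag M.
By R26 (it is in category V, it satisfies condition U): it meets criterion X1.
By R27 (it is in category F, it is in category X): it requires PPE level 3.
By R34 (it is disposed as waste stream B, it carries flag M): it is in category Z.
By R23 (it meets criterion X1, it satisfies condition U, it is in category X): it meets criterion B.
By R28 (it meets criterion B): it is in category K1.
By R38 (it is in category Z, it is in category K1): it has marker G1.
By R16 (it has marker G1): it satisfies condition H1.
By R10 (it satisfies condition H1): it is classified as C1.
By R13 (it is classified as C1, it is in state P, it requires PPE level 3): it is in category S1.

Yes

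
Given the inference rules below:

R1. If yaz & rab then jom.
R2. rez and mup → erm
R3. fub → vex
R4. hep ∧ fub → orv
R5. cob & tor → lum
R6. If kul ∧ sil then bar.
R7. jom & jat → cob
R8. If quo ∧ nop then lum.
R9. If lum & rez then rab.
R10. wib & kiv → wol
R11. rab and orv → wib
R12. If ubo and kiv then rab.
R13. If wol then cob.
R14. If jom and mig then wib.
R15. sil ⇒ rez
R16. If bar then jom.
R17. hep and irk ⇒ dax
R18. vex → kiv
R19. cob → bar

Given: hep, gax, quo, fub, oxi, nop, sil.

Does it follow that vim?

No

Forward chaining from the given facts derives: vex, orv, lum, rez, kiv, rab, wib, wol, cob, bar, jom.
No rule has vim as its conclusion, and it is not among the given facts.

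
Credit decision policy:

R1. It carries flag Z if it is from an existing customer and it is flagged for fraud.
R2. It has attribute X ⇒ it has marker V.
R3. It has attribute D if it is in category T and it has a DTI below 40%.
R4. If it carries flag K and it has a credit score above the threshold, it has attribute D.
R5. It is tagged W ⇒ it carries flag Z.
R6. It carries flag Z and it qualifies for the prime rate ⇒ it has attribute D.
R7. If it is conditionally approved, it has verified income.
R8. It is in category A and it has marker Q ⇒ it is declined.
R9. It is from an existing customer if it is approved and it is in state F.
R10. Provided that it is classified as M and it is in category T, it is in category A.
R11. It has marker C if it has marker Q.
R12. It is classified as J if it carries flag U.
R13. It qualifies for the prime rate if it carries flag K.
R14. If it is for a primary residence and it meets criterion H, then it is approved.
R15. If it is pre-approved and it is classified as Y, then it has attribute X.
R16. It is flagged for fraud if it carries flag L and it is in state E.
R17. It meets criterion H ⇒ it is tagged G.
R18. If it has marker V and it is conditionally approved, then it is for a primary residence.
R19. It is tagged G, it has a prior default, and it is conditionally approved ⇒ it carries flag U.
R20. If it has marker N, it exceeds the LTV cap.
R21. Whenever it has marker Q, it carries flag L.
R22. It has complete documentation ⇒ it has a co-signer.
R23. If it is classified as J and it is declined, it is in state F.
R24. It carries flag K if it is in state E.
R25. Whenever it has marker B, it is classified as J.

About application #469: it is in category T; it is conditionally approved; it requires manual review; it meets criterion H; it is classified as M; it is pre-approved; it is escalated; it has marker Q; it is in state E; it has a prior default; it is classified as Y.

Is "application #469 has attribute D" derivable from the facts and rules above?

By R10 (it is classified as M, it is in category T): it is in category A.
By R15 (it is pre-approved, it is classified as Y): it has attribute X.
By R17 (it meets criterion H): it is tagged G.
By R19 (it is tagged G, it has a prior default, it is conditionally approved): it carries flag U.
By R21 (it has marker Q): it carries flag L.
By R24 (it is in state E): it carries flag K.
By R2 (it has attribute X): it has marker V.
By R8 (it is in category A, it has marker Q): it is declined.
By R12 (it carries flag U): it is classified as J.
By R13 (it carries flag K): it qualifies for the prime rate.
By R16 (it carries flag L, it is in state E): it is flagged for fraud.
By R18 (it has marker V, it is conditionally approved): it is for a primary residence.
By R23 (it is classified as J, it is declined): it is in state F.
By R14 (it is for a primary residence, it meets criterion H): it is approved.
By R9 (it is approved, it is in state F): it is from an existing customer.
By R1 (it is from an existing customer, it is flagged for fraud): it carries flag Z.
By R6 (it carries flag Z, it qualifies for the prime rate): it has attribute D.

Yes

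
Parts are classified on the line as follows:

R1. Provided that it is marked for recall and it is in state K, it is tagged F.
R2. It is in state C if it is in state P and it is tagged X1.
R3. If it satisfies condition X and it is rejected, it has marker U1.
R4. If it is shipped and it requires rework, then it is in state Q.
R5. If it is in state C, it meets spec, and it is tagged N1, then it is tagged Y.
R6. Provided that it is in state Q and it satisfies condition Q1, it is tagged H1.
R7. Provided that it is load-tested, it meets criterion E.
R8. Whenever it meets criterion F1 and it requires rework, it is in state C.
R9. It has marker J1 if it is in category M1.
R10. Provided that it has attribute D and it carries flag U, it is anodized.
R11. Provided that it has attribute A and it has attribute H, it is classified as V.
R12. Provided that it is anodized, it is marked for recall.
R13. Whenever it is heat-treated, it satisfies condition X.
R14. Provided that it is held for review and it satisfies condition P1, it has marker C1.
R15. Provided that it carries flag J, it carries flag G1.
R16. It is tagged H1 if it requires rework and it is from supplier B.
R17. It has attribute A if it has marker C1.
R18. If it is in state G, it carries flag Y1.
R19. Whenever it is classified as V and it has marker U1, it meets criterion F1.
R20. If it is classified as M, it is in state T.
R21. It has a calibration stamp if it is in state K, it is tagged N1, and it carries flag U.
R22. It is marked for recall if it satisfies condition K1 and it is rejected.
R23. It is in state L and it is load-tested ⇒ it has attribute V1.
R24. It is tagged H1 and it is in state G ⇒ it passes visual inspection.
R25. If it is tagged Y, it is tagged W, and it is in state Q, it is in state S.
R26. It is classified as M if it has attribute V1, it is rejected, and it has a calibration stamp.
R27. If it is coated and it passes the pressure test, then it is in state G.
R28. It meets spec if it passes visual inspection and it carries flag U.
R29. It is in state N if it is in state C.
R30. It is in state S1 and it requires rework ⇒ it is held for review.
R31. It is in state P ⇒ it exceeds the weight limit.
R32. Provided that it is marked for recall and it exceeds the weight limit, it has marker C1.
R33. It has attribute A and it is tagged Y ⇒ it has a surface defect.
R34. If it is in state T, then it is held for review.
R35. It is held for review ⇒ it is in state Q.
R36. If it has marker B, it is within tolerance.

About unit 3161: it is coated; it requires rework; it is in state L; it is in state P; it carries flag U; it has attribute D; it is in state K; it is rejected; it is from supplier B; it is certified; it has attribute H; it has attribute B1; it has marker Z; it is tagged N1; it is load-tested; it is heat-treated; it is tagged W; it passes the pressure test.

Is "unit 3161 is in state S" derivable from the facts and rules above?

By R10 (it has attribute D, it carries flag U): it is anodized.
By R12 (it is anodized): it is marked for recall.
By R13 (it is heat-treated): it satisfies condition X.
By R16 (it requires rework, it is from supplier B): it is tagged H1.
By R21 (it is in state K, it is tagged N1, it carries flag U): it has a calibration stamp.
By R23 (it is in state L, it is load-tested): it has attribute V1.
By R26 (it has attribute V1, it is rejected, it has a calibration stamp): it is classified as M.
By R27 (it is coated, it passes the pressure test): it is in state G.
By R31 (it is in state P): it exceeds the weight limit.
By R32 (it is marked for recall, it exceeds the weight limit): it has marker C1.
By R3 (it satisfies condition X, it is rejected): it has marker U1.
By R17 (it has marker C1): it has attribute A.
By R20 (it is classified as M): it is in state T.
By R24 (it is tagged H1, it is in state G): it passes visual inspection.
By R28 (it passes visual inspection, it carries flag U): it meets spec.
By R34 (it is in state T): it is held for review.
By R35 (it is held for review): it is in state Q.
By R11 (it has attribute A, it has attribute H): it is classified as V.
By R19 (it is classified as V, it has marker U1): it meets criterion F1.
By R8 (it meets criterion F1, it requires rework): it is in state C.
By R5 (it is in state C, it meets spec, it is tagged N1): it is tagged Y.
By R25 (it is tagged Y, it is tagged W, it is in state Q): it is in state S.

Yes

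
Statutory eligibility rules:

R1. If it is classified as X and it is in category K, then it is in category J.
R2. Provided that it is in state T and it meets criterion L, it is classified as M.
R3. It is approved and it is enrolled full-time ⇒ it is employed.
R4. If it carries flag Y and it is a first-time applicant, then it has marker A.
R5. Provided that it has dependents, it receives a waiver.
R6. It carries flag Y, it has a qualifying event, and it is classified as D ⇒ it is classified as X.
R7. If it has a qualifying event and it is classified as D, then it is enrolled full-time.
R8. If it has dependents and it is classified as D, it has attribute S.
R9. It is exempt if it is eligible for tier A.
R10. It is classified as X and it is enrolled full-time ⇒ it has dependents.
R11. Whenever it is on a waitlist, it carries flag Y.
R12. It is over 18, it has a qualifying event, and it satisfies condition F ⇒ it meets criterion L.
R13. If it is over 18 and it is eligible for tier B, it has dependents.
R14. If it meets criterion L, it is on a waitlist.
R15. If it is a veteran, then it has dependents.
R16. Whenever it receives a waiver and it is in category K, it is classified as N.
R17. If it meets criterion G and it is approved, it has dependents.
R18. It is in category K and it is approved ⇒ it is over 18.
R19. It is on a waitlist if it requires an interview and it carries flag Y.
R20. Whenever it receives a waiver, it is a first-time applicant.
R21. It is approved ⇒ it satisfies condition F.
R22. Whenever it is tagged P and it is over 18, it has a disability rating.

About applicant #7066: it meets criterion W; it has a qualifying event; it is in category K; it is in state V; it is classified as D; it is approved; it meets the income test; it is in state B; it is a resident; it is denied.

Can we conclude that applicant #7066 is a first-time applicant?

By R7 (it has a qualifying event, it is classified as D): it is enrolled full-time.
By R18 (it is in category K, it is approved): it is over 18.
By R21 (it is approved): it satisfies condition F.
By R12 (it is over 18, it has a qualifying event, it satisfies condition F): it meets criterion L.
By R14 (it meets criterion L): it is on a waitlist.
By R11 (it is on a waitlist): it carries flag Y.
By R6 (it carries flag Y, it has a qualifying event, it is classified as D): it is classified as X.
By R10 (it is classified as X, it is enrolled full-time): it has dependents.
By R5 (it has dependents): it receives a waiver.
By R20 (it receives a waiver): it is a first-time applicant.

Yes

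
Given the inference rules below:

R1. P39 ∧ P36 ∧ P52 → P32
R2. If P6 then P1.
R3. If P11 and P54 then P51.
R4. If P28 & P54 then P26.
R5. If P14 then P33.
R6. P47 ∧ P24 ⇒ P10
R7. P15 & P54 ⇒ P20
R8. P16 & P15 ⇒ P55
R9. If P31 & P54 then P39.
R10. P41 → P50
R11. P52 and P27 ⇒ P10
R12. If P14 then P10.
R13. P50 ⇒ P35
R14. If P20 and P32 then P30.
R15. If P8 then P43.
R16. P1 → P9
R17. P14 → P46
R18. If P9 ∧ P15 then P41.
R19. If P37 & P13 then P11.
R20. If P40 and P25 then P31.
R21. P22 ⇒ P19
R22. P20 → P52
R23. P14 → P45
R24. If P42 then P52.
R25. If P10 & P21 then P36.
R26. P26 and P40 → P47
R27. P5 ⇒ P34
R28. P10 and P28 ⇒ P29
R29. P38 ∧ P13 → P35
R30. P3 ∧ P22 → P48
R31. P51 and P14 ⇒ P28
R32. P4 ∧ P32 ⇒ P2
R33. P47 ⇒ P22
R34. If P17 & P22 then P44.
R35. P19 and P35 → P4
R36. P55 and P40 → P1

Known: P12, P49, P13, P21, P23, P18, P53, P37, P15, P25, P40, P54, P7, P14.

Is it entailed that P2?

Forward chaining from the given facts derives: P33, P20, P10, P46, P11, P31, P52, P45, P36, P51, P39, P28, P32, P26, P30, P47, P29, P22, P19.
The only rule concluding P2 is R32, which needs P4; that is never established.

No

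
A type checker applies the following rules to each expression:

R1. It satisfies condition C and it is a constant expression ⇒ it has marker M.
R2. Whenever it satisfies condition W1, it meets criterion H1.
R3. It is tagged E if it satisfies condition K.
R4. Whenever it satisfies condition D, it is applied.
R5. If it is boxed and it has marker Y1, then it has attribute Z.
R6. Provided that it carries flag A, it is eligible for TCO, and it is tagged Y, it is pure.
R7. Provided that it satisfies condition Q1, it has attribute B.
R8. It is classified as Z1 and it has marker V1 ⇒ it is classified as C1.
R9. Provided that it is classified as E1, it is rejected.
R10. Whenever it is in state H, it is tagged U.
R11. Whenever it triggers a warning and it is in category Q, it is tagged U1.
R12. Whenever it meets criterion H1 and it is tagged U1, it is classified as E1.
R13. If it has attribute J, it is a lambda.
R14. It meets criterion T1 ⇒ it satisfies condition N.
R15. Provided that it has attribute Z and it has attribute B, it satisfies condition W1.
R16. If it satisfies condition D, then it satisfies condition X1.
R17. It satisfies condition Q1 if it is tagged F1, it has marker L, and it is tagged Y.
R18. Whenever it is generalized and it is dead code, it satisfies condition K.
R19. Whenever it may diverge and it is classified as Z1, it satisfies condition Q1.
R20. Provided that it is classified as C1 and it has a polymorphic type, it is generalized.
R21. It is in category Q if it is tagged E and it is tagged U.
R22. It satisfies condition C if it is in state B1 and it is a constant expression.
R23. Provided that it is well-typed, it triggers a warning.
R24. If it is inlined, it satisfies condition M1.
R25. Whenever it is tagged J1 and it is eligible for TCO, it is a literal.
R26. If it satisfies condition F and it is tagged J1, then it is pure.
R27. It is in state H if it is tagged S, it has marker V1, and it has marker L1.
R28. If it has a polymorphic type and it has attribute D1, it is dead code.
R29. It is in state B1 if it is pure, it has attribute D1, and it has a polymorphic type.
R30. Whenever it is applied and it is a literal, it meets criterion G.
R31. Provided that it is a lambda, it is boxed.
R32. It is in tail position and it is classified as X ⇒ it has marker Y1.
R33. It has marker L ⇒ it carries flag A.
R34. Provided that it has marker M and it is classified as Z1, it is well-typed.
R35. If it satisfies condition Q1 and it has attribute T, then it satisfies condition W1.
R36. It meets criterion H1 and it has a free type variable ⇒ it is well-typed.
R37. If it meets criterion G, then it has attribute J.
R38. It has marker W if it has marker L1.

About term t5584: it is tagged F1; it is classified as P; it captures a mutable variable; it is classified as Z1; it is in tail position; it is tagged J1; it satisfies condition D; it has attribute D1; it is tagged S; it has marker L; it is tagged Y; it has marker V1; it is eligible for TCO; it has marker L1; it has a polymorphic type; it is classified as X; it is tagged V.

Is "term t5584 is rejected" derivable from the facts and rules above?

No

Forward chaining from the given facts derives: is applied, is classified as C1, satisfies condition X1, satisfies condition Q1, is generalized, is a literal, is in state H, is dead code, meets criterion G, has marker Y1, carries flag A, has attribute J, has marker W, is pure, has attribute B, is tagged U, is a lambda, satisfies condition K, is in state B1, is boxed, is tagged E, has attribute Z, satisfies condition W1, is in category Q, meets criterion H1.
The only rule concluding "it is rejected" is R9, which needs "it is classified as E1"; that is never established.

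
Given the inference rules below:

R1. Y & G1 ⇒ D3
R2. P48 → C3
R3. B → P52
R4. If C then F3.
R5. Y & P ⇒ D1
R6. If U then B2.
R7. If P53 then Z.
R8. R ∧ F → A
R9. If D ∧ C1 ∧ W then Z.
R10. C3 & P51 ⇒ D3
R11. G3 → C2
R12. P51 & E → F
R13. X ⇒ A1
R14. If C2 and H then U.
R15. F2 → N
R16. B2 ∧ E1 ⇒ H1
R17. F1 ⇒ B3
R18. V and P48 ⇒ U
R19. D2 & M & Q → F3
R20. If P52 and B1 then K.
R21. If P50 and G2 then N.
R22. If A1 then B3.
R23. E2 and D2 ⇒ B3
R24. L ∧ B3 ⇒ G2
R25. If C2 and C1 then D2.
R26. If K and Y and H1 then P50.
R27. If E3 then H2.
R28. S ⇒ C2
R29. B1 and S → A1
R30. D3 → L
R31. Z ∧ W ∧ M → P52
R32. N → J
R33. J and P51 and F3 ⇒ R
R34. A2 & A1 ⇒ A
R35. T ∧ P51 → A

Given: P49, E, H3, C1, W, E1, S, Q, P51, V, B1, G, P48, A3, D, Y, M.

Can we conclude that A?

Yes

C3  (by R2: P48)
Z  (by R9: D, C1, W)
D3  (by R10: C3, P51)
F  (by R12: P51, E)
U  (by R18: V, P48)
C2  (by R28: S)
A1  (by R29: B1, S)
L  (by R30: D3)
P52  (by R31: Z, W, M)
B2  (by R6: U)
H1  (by R16: B2, E1)
K  (by R20: P52, B1)
B3  (by R22: A1)
G2  (by R24: L, B3)
D2  (by R25: C2, C1)
P50  (by R26: K, Y, H1)
F3  (by R19: D2, M, Q)
N  (by R21: P50, G2)
J  (by R32: N)
R  (by R33: J, P51, F3)
A  (by R8: R, F)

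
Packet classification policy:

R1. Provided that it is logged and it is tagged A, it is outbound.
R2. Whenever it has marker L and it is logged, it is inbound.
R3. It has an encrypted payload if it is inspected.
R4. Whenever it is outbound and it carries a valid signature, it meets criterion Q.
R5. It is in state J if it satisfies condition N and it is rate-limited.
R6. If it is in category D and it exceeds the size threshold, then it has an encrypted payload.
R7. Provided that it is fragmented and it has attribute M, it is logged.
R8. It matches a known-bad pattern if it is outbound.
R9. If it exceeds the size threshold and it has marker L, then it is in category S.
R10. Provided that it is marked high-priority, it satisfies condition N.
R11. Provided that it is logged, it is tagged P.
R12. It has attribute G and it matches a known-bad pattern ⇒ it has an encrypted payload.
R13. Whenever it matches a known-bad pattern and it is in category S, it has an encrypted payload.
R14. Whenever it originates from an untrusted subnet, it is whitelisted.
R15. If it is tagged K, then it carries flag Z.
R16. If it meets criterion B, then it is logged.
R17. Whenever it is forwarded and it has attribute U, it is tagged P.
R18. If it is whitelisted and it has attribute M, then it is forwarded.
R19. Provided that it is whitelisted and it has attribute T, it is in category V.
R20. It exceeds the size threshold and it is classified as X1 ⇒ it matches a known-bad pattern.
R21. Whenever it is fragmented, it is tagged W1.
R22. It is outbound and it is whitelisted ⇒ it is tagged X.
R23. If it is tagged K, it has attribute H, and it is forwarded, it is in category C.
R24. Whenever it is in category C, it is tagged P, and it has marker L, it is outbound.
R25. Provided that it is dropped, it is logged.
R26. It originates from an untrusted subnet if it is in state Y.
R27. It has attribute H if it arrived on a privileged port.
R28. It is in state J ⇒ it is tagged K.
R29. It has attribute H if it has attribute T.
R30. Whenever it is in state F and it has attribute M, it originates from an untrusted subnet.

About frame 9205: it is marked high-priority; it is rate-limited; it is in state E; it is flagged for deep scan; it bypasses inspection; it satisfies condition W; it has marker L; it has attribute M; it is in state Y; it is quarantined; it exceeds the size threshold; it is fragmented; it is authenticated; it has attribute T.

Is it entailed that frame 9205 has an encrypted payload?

Yes

By R7 (it is fragmented, it has attribute M): it is logged.
By R9 (it exceeds the size threshold, it has marker L): it is in category S.
By R10 (it is marked high-priority): it satisfies condition N.
By R11 (it is logged): it is tagged P.
By R26 (it is in state Y): it originates from an untrusted subnet.
By R29 (it has attribute T): it has attribute H.
By R5 (it satisfies condition N, it is rate-limited): it is in state J.
By R14 (it originates from an untrusted subnet): it is whitelisted.
By R18 (it is whitelisted, it has attribute M): it is forwarded.
By R28 (it is in state J): it is tagged K.
By R23 (it is tagged K, it has attribute H, it is forwarded): it is in category C.
By R24 (it is in category C, it is tagged P, it has marker L): it is outbound.
By R8 (it is outbound): it matches a known-bad pattern.
By R13 (it matches a known-bad pattern, it is in category S): it has an encrypted payload.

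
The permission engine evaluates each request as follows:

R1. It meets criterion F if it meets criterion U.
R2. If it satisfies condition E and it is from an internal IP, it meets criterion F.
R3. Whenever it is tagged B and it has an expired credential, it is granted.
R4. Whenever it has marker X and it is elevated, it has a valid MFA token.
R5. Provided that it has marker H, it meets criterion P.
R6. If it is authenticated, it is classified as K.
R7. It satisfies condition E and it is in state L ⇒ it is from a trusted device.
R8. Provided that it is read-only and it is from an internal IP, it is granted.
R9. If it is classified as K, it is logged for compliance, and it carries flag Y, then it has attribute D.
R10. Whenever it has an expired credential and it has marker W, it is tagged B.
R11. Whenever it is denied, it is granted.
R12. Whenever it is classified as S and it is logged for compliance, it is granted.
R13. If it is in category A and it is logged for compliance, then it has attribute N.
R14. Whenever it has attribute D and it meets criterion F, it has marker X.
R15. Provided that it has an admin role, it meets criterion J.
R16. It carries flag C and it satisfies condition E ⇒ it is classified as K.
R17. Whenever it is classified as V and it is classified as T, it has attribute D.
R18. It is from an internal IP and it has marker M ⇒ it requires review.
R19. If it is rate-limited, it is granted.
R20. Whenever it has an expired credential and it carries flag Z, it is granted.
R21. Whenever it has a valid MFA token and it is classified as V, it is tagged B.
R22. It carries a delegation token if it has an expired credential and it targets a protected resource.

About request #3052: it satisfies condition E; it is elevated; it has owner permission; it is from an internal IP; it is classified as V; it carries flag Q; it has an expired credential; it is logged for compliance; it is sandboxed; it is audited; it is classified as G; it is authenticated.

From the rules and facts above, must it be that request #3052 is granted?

No

Forward chaining from the given facts derives: meets criterion F, is classified as K.
Rules concluding "it is granted": R3 needs "it is tagged B"; R8 needs "it is read-only"; R11 needs "it is denied"; R12 needs "it is classified as S"; R19 needs "it is rate-limited"; R20 needs "it carries flag Z" — none of these are established.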